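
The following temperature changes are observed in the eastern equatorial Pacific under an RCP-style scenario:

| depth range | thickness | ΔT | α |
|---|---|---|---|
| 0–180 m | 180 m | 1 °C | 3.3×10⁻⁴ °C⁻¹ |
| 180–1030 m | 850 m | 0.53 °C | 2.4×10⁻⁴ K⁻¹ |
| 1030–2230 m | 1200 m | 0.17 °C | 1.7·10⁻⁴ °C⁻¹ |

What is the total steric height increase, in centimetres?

0–180 m: 1 × 3.3×10⁻⁴ × 180 = 0.05940 m
850 × 0.53 × 2.4×10⁻⁴ = 0.10812 m
1030–2230 m: 0.17 × 1200 × 1.7×10⁻⁴ = 0.03468 m
Δh = 0.05940 + 0.10812 + 0.03468 = 0.20220 m ≈ 20.2 cm

Δh ≈ 20.2 cm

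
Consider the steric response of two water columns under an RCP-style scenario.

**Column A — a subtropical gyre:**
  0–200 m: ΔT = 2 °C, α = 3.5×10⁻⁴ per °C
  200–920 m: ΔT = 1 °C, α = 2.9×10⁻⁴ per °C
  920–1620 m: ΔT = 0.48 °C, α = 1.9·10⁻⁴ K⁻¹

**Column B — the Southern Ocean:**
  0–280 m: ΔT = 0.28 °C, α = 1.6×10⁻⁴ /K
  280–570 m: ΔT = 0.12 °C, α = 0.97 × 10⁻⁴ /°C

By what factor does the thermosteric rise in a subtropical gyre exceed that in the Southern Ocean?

26

A 0–200 m: 200 × 3.5×10⁻⁴ × 2 = 0.14000 m
A 200–920 m: 720 × 2.9×10⁻⁴ × 1 = 0.20880 m
A 1.9×10⁻⁴ × 700 × 0.48 = 0.06384 m
A total: 0.41264 m
B 0–280 m: 1.6×10⁻⁴ × 0.28 × 280 = 0.012544 m
B 280–570 m: 290 × 0.97×10⁻⁴ × 0.12 = 0.0033756 m
B total: 0.0159196 m
Ratio: 0.41264 / 0.0159196 ≈ 25.92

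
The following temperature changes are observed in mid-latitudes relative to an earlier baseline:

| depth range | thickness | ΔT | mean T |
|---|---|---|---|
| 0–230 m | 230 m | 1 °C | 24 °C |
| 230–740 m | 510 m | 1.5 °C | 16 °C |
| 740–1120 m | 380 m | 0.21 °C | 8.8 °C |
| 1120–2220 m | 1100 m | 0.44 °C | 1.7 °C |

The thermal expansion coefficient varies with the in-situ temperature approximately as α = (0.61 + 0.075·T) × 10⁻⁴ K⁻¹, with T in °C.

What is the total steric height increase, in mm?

Layer 1: α = (0.61 + 0.075×24)×10⁻⁴ = 2.41×10⁻⁴ K⁻¹
Layer 2: α = (0.61 + 0.075×16)×10⁻⁴ = 1.81×10⁻⁴ K⁻¹
Layer 3: α = (0.61 + 0.075×8.8)×10⁻⁴ = 1.27×10⁻⁴ K⁻¹
Layer 4: α = (0.61 + 0.075×1.7)×10⁻⁴ = 0.7375×10⁻⁴ K⁻¹
230 × 1 × 2.41×10⁻⁴ = 0.05543 m
230–740 m: 1.81×10⁻⁴ × 1.5 × 510 = 0.138465 m
Layer 3: 1.27×10⁻⁴ × 380 × 0.21 = 0.0101346 m
Layer 4: 0.7375×10⁻⁴ × 0.44 × 1100 = 0.035695 m
Δh = 0.05543 + 0.138465 + 0.0101346 + 0.035695 = 0.2397246 m

about 240 mm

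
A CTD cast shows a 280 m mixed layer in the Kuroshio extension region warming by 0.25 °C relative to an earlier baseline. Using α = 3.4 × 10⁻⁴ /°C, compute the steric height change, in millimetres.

Δh = αΔT·H = 3.4×10⁻⁴ × 0.25 × 280 = 0.02380 m

about 23.8 mm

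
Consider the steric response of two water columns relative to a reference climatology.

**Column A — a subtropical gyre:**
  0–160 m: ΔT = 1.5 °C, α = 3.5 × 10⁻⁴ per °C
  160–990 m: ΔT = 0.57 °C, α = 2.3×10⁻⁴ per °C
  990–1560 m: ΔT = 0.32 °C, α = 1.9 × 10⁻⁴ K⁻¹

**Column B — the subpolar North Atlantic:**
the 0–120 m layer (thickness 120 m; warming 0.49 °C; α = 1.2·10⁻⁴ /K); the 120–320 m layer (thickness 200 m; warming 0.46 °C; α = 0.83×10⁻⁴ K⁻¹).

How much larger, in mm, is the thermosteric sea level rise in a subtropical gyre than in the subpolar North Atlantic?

213 mm larger

A Layer 1: 160 × 1.5 × 3.5×10⁻⁴ = 0.08400 m
A 0.57 × 830 × 2.3×10⁻⁴ = 0.108813 m
A 990–1560 m: 1.9×10⁻⁴ × 570 × 0.32 = 0.034656 m
A total: 0.227469 m
B 0–120 m: 1.2×10⁻⁴ × 0.49 × 120 = 0.007056 m
B Layer 2: 0.46 × 0.83×10⁻⁴ × 200 = 0.007636 m
B total: 0.014692 m
Difference: 0.227469 − 0.014692 = 0.212777 m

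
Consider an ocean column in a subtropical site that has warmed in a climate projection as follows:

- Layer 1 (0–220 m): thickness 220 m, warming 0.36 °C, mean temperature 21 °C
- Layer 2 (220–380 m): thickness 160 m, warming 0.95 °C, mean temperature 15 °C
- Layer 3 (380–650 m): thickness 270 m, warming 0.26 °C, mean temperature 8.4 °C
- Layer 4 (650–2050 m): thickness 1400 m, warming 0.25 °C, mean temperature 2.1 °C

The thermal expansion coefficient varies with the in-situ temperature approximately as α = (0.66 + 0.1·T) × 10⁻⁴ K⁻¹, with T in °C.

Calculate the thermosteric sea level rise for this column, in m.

Layer 1: α = (0.66 + 0.1×21)×10⁻⁴ = 2.76×10⁻⁴ K⁻¹
Layer 2: α = (0.66 + 0.1×15)×10⁻⁴ = 2.16×10⁻⁴ K⁻¹
Layer 3: α = (0.66 + 0.1×8.4)×10⁻⁴ = 1.5×10⁻⁴ K⁻¹
Layer 4: α = (0.66 + 0.1×2.1)×10⁻⁴ = 0.87×10⁻⁴ K⁻¹
0.36 × 220 × 2.76×10⁻⁴ = 0.0218592 m
Layer 2: 160 × 0.95 × 2.16×10⁻⁴ = 0.032832 m
380–650 m: 1.5×10⁻⁴ × 270 × 0.26 = 0.01053 m
Layer 4: 0.25 × 0.87×10⁻⁴ × 1400 = 0.03045 m
Δh = 0.0218592 + 0.032832 + 0.01053 + 0.03045 = 0.0956712 m ≈ 0.096 m

Δh = 0.096 m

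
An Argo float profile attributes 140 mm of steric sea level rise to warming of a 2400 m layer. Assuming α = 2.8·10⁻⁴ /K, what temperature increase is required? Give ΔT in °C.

ΔT = Δh/(αH) = 0.14 / (2.8×10⁻⁴ × 2400) ≈ 0.2083 °C

about 0.21 °C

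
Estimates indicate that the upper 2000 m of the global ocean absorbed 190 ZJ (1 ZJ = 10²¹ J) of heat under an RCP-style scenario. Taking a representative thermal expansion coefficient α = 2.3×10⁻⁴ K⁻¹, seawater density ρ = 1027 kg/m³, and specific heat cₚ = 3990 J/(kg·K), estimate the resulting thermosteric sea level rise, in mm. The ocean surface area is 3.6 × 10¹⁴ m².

29.6 mm

Per unit area: Q = 190×10²¹ / (3.6×10¹⁴) ≈ 5.278×10⁸ J/m²
Δh = αQ/(ρcₚ) = 2.3×10⁻⁴ × 5.278×10⁸ / (1027 × 3990) ≈ 0.029625 m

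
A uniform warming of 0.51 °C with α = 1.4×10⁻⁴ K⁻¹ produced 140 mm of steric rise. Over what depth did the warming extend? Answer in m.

about 1960 m

H = Δh/(αΔT) = 0.14 / (1.4×10⁻⁴ × 0.51) ≈ 1961 m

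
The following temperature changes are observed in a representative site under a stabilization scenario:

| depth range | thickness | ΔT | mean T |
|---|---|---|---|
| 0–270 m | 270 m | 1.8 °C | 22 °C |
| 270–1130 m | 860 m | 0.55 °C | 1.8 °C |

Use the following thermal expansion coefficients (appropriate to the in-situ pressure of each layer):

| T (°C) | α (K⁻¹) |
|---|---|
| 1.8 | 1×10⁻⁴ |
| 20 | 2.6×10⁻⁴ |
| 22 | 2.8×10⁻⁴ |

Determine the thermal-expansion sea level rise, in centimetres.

Layer 1 at 22 °C → α = 2.8×10⁻⁴ K⁻¹
Layer 2 at 1.8 °C → α = 1×10⁻⁴ K⁻¹
0–270 m: 1.8 × 2.8×10⁻⁴ × 270 = 0.13608 m
0.55 × 1×10⁻⁴ × 860 = 0.04730 m
Δh = 0.13608 + 0.04730 = 0.18338 m ≈ 18.3 cm

Δh ≈ 18.3 cm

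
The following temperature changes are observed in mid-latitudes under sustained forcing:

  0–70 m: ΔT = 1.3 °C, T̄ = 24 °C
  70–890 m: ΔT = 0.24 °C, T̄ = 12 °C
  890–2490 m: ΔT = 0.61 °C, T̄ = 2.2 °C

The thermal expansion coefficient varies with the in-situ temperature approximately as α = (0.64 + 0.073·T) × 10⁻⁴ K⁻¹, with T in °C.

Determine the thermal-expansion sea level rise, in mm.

Δh = 130 mm

Layer 1: α = (0.64 + 0.073×24)×10⁻⁴ = 2.392×10⁻⁴ K⁻¹
Layer 2: α = (0.64 + 0.073×12)×10⁻⁴ = 1.516×10⁻⁴ K⁻¹
Layer 3: α = (0.64 + 0.073×2.2)×10⁻⁴ = 0.8006×10⁻⁴ K⁻¹
Layer 1: 70 × 1.3 × 2.392×10⁻⁴ = 0.0217672 m
70–890 m: 1.516×10⁻⁴ × 0.24 × 820 = 0.02983488 m
Layer 3: 1600 × 0.8006×10⁻⁴ × 0.61 = 0.07813856 m
Δh = 0.0217672 + 0.02983488 + 0.07813856 = 0.12974064 m ≈ 130 mm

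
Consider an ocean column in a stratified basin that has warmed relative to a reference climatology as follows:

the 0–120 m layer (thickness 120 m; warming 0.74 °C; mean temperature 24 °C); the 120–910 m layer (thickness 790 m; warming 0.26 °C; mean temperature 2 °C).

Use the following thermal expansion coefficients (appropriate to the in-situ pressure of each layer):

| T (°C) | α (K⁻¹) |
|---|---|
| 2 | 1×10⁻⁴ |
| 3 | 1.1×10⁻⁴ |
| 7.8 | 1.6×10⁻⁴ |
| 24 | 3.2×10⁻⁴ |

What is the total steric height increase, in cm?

Δh ≈ 4.90 cm

Layer 1 at 24 °C → α = 3.2×10⁻⁴ K⁻¹
Layer 2 at 2 °C → α = 1×10⁻⁴ K⁻¹
Layer 1: 120 × 0.74 × 3.2×10⁻⁴ = 0.028416 m
790 × 1×10⁻⁴ × 0.26 = 0.02054 m
Δh = 0.028416 + 0.02054 = 0.048956 m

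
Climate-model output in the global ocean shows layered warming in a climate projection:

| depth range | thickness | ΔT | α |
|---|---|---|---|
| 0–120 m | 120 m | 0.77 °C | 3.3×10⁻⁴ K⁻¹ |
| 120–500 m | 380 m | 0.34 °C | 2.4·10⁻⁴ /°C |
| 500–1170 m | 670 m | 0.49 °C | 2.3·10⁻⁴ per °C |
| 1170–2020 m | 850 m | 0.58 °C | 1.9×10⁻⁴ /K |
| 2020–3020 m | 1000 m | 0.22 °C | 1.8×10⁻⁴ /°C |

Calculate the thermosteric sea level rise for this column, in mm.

270 mm of thermosteric rise

120 × 3.3×10⁻⁴ × 0.77 = 0.030492 m
120–500 m: 2.4×10⁻⁴ × 380 × 0.34 = 0.031008 m
2.3×10⁻⁴ × 0.49 × 670 = 0.075509 m
Layer 4: 0.58 × 1.9×10⁻⁴ × 850 = 0.09367 m
0.22 × 1.8×10⁻⁴ × 1000 = 0.03960 m
Δh = 0.030492 + 0.031008 + 0.075509 + 0.09367 + 0.03960 = 0.270279 m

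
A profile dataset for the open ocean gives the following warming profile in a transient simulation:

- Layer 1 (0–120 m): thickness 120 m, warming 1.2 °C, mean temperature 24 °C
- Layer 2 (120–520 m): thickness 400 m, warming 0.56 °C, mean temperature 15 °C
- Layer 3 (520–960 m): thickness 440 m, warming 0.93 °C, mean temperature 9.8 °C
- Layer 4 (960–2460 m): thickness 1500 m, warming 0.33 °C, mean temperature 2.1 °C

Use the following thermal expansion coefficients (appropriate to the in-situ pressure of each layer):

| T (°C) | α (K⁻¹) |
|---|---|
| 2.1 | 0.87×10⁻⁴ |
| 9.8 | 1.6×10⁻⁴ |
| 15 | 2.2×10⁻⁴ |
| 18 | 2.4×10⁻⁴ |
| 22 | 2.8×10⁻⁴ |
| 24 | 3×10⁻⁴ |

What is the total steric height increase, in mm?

Layer 1 at 24 °C → α = 3×10⁻⁴ K⁻¹
Layer 2 at 15 °C → α = 2.2×10⁻⁴ K⁻¹
Layer 3 at 9.8 °C → α = 1.6×10⁻⁴ K⁻¹
Layer 4 at 2.1 °C → α = 0.87×10⁻⁴ K⁻¹
0–120 m: 120 × 3×10⁻⁴ × 1.2 = 0.04320 m
400 × 2.2×10⁻⁴ × 0.56 = 0.04928 m
520–960 m: 0.93 × 1.6×10⁻⁴ × 440 = 0.065472 m
1500 × 0.87×10⁻⁴ × 0.33 = 0.043065 m
Δh = 0.04320 + 0.04928 + 0.065472 + 0.043065 = 0.201017 m ≈ 200 mm

Δh ≈ 200 mm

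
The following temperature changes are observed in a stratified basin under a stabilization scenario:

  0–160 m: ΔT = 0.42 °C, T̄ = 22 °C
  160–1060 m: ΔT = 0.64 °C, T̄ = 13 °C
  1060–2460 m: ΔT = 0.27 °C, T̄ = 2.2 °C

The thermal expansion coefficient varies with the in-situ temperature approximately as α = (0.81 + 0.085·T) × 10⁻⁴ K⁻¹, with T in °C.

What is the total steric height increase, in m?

0.166 m of thermosteric rise

Layer 1: α = (0.81 + 0.085×22)×10⁻⁴ = 2.68×10⁻⁴ K⁻¹
Layer 2: α = (0.81 + 0.085×13)×10⁻⁴ = 1.915×10⁻⁴ K⁻¹
Layer 3: α = (0.81 + 0.085×2.2)×10⁻⁴ = 0.997×10⁻⁴ K⁻¹
Layer 1: 160 × 2.68×10⁻⁴ × 0.42 = 0.0180096 m
160–1060 m: 0.64 × 900 × 1.915×10⁻⁴ = 0.110304 m
0.997×10⁻⁴ × 1400 × 0.27 = 0.0376866 m
Δh = 0.0180096 + 0.110304 + 0.0376866 = 0.1660002 m ≈ 0.166 m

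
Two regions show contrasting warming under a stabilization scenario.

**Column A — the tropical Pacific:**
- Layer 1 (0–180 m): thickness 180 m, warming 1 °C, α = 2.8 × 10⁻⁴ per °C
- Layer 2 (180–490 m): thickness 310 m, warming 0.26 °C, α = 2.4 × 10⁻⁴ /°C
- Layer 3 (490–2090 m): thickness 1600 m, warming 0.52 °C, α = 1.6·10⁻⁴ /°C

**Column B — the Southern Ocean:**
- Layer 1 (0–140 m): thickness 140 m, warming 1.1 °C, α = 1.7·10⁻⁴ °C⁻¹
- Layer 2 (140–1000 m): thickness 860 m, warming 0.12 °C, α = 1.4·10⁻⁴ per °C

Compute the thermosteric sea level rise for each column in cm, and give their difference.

A 2.8×10⁻⁴ × 1 × 180 = 0.05040 m
A Layer 2: 310 × 0.26 × 2.4×10⁻⁴ = 0.019344 m
A 1.6×10⁻⁴ × 1600 × 0.52 = 0.13312 m
A total: 0.202864 m
B Layer 1: 1.1 × 1.7×10⁻⁴ × 140 = 0.02618 m
B Layer 2: 860 × 1.4×10⁻⁴ × 0.12 = 0.014448 m
B total: 0.040628 m
Difference: 0.202864 − 0.040628 = 0.162236 m

A: 20.3 cm; B: 4.06 cm; difference 16.2 cm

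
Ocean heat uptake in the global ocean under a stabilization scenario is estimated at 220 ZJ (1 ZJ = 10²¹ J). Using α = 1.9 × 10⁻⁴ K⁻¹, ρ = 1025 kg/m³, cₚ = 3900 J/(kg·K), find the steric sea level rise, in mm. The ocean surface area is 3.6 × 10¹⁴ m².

Per unit area: Q = 220×10²¹ / (3.6×10¹⁴) ≈ 6.111×10⁸ J/m²
Δh = αQ/(ρcₚ) = 1.9×10⁻⁴ × 6.111×10⁸ / (1025 × 3900) ≈ 0.029045 m

Δh = 29 mm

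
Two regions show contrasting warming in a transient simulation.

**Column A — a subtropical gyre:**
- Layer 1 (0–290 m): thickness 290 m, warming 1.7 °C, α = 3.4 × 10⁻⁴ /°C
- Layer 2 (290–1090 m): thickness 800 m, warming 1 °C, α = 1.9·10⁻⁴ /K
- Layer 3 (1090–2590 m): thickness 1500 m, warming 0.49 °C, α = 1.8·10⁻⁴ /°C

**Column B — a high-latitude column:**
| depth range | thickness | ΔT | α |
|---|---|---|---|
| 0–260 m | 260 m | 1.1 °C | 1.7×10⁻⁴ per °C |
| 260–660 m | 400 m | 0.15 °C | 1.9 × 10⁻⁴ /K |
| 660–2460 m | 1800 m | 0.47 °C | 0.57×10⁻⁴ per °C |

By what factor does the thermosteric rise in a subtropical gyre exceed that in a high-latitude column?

A Layer 1: 1.7 × 3.4×10⁻⁴ × 290 = 0.16762 m
A Layer 2: 1.9×10⁻⁴ × 1 × 800 = 0.15200 m
A 1090–2590 m: 0.49 × 1500 × 1.8×10⁻⁴ = 0.13230 m
A total: 0.45192 m
B Layer 1: 1.7×10⁻⁴ × 1.1 × 260 = 0.04862 m
B 1.9×10⁻⁴ × 0.15 × 400 = 0.01140 m
B 660–2460 m: 1800 × 0.47 × 0.57×10⁻⁴ = 0.048222 m
B total: 0.108242 m
Ratio: 0.45192 / 0.108242 ≈ 4.175

4.18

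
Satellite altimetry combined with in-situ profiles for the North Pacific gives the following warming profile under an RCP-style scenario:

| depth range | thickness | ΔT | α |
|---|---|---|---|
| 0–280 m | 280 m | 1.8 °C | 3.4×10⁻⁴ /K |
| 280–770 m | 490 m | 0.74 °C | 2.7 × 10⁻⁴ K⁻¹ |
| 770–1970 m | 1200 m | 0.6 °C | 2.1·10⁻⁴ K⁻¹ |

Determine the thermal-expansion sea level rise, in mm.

about 420 mm

0–280 m: 3.4×10⁻⁴ × 1.8 × 280 = 0.17136 m
280–770 m: 490 × 0.74 × 2.7×10⁻⁴ = 0.097902 m
Layer 3: 2.1×10⁻⁴ × 0.6 × 1200 = 0.15120 m
Δh = 0.17136 + 0.097902 + 0.15120 = 0.420462 m ≈ 420 mm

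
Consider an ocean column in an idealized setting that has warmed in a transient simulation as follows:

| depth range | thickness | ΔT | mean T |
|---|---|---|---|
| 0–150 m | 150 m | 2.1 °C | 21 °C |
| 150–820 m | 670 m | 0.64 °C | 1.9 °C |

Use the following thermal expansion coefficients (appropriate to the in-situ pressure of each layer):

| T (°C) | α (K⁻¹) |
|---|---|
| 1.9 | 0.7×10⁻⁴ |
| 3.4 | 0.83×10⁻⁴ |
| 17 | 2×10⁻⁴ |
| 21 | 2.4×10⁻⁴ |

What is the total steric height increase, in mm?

106 mm

Layer 1 at 21 °C → α = 2.4×10⁻⁴ K⁻¹
Layer 2 at 1.9 °C → α = 0.7×10⁻⁴ K⁻¹
Layer 1: 2.1 × 150 × 2.4×10⁻⁴ = 0.07560 m
Layer 2: 0.7×10⁻⁴ × 0.64 × 670 = 0.030016 m
Δh = 0.07560 + 0.030016 = 0.105616 m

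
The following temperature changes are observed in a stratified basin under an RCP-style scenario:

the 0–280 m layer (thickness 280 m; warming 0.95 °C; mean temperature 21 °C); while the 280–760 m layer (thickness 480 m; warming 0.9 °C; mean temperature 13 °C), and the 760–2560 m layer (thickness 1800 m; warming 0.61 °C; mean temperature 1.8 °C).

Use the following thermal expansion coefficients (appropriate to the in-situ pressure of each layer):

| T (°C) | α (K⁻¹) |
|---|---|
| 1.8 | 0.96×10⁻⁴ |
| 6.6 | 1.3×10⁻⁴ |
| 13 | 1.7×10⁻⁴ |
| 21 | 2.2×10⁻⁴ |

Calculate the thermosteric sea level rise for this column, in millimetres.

237 mm

Layer 1 at 21 °C → α = 2.2×10⁻⁴ K⁻¹
Layer 2 at 13 °C → α = 1.7×10⁻⁴ K⁻¹
Layer 3 at 1.8 °C → α = 0.96×10⁻⁴ K⁻¹
0.95 × 280 × 2.2×10⁻⁴ = 0.05852 m
1.7×10⁻⁴ × 480 × 0.9 = 0.07344 m
0.61 × 1800 × 0.96×10⁻⁴ = 0.105408 m
Δh = 0.05852 + 0.07344 + 0.105408 = 0.237368 m ≈ 237 mm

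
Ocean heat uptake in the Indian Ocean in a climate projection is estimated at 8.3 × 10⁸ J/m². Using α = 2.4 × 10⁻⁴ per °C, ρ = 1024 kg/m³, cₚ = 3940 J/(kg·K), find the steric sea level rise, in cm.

4.94 cm

Δh = αQ/(ρcₚ) = 2.4×10⁻⁴ × 8.3×10⁸ / (1024 × 3940) ≈ 0.049373 m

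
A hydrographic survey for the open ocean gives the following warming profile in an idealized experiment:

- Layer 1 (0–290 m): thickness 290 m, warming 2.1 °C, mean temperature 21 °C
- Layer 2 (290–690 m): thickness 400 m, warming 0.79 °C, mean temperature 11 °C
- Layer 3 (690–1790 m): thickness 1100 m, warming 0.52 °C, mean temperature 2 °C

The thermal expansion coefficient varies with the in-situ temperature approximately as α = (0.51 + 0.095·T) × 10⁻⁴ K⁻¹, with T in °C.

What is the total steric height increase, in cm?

Δh = 24.2 cm

Layer 1: α = (0.51 + 0.095×21)×10⁻⁴ = 2.505×10⁻⁴ K⁻¹
Layer 2: α = (0.51 + 0.095×11)×10⁻⁴ = 1.555×10⁻⁴ K⁻¹
Layer 3: α = (0.51 + 0.095×2)×10⁻⁴ = 0.7×10⁻⁴ K⁻¹
2.1 × 2.505×10⁻⁴ × 290 = 0.1525545 m
Layer 2: 400 × 1.555×10⁻⁴ × 0.79 = 0.049138 m
Layer 3: 0.7×10⁻⁴ × 1100 × 0.52 = 0.04004 m
Δh = 0.1525545 + 0.049138 + 0.04004 = 0.2417325 m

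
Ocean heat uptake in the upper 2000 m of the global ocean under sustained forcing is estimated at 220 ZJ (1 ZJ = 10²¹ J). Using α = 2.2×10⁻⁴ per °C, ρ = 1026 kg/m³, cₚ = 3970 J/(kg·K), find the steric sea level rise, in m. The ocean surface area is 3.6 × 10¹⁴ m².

Per unit area: Q = 220×10²¹ / (3.6×10¹⁴) ≈ 6.111×10⁸ J/m²
Δh = αQ/(ρcₚ) = 2.2×10⁻⁴ × 6.111×10⁸ / (1026 × 3970) ≈ 0.033006 m

Δh ≈ 0.033 m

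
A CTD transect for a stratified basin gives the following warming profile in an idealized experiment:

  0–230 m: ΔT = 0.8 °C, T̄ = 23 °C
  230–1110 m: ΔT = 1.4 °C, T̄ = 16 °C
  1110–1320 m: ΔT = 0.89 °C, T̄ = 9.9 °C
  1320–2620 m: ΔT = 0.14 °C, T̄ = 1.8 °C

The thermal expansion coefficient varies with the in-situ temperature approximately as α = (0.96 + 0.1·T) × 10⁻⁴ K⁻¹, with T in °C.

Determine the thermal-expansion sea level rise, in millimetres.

Δh = 430 mm

Layer 1: α = (0.96 + 0.1×23)×10⁻⁴ = 3.26×10⁻⁴ K⁻¹
Layer 2: α = (0.96 + 0.1×16)×10⁻⁴ = 2.56×10⁻⁴ K⁻¹
Layer 3: α = (0.96 + 0.1×9.9)×10⁻⁴ = 1.95×10⁻⁴ K⁻¹
Layer 4: α = (0.96 + 0.1×1.8)×10⁻⁴ = 1.14×10⁻⁴ K⁻¹
3.26×10⁻⁴ × 230 × 0.8 = 0.059984 m
880 × 1.4 × 2.56×10⁻⁴ = 0.315392 m
Layer 3: 210 × 0.89 × 1.95×10⁻⁴ = 0.0364455 m
Layer 4: 0.14 × 1.14×10⁻⁴ × 1300 = 0.020748 m
Δh = 0.059984 + 0.315392 + 0.0364455 + 0.020748 = 0.4325695 m ≈ 430 mm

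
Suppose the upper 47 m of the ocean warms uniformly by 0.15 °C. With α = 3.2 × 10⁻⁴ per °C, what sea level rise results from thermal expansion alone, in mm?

Δh = αΔT·H = 3.2×10⁻⁴ × 0.15 × 47 = 0.002256 m

Δh ≈ 2.26 mm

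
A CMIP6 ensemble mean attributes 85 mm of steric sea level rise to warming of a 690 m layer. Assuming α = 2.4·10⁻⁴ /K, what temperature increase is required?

ΔT = Δh/(αH) = 0.085 / (2.4×10⁻⁴ × 690) ≈ 0.5133 K

about 0.513 K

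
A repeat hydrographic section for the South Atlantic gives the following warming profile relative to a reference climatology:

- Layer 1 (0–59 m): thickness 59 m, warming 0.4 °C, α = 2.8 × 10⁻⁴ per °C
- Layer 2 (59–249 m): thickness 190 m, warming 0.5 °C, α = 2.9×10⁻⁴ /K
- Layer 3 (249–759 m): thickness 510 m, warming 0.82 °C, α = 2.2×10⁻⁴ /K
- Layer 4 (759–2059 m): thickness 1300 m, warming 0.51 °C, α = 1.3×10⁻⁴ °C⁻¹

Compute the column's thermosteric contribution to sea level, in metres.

Layer 1: 0.4 × 59 × 2.8×10⁻⁴ = 0.006608 m
59–249 m: 190 × 0.5 × 2.9×10⁻⁴ = 0.02755 m
249–759 m: 0.82 × 2.2×10⁻⁴ × 510 = 0.092004 m
759–2059 m: 0.51 × 1.3×10⁻⁴ × 1300 = 0.08619 m
Δh = 0.006608 + 0.02755 + 0.092004 + 0.08619 = 0.212352 m ≈ 0.21 m

Δh = 0.21 m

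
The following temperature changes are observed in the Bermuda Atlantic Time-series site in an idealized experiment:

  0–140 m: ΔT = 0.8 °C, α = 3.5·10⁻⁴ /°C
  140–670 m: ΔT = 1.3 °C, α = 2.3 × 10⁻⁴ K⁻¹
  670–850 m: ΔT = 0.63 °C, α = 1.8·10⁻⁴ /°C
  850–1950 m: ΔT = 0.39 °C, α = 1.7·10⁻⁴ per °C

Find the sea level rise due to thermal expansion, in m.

0.29 m

0–140 m: 0.8 × 140 × 3.5×10⁻⁴ = 0.03920 m
Layer 2: 530 × 1.3 × 2.3×10⁻⁴ = 0.15847 m
Layer 3: 0.63 × 1.8×10⁻⁴ × 180 = 0.020412 m
850–1950 m: 1100 × 0.39 × 1.7×10⁻⁴ = 0.07293 m
Δh = 0.03920 + 0.15847 + 0.020412 + 0.07293 = 0.291012 m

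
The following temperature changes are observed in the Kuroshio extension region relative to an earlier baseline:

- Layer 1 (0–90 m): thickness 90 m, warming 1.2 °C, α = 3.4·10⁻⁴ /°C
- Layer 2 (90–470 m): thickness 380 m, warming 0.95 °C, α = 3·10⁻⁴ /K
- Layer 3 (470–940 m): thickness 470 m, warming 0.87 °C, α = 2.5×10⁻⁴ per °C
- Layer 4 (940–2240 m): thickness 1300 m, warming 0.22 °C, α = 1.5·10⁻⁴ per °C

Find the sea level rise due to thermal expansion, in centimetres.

1.2 × 90 × 3.4×10⁻⁴ = 0.03672 m
90–470 m: 3×10⁻⁴ × 0.95 × 380 = 0.10830 m
470–940 m: 0.87 × 2.5×10⁻⁴ × 470 = 0.102225 m
0.22 × 1300 × 1.5×10⁻⁴ = 0.04290 m
Δh = 0.03672 + 0.10830 + 0.102225 + 0.04290 = 0.290145 m ≈ 29 cm

Δh ≈ 29 cm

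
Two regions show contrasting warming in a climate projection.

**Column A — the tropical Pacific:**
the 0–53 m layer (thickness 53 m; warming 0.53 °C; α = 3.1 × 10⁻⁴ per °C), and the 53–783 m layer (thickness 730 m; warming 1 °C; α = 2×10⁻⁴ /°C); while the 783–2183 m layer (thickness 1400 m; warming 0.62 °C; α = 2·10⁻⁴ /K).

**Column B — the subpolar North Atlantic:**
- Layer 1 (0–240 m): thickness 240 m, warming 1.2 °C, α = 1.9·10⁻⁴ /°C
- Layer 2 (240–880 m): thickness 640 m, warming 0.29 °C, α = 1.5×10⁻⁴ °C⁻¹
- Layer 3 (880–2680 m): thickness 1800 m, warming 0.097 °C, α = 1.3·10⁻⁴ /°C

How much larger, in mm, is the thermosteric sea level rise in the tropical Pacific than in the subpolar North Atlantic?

Δh_A − Δh_B ≈ 220 mm

A 0–53 m: 53 × 0.53 × 3.1×10⁻⁴ = 0.0087079 m
A Layer 2: 1 × 2×10⁻⁴ × 730 = 0.14600 m
A 0.62 × 1400 × 2×10⁻⁴ = 0.17360 m
A total: 0.3283079 m
B Layer 1: 1.9×10⁻⁴ × 1.2 × 240 = 0.05472 m
B Layer 2: 640 × 1.5×10⁻⁴ × 0.29 = 0.02784 m
B 880–2680 m: 0.097 × 1.3×10⁻⁴ × 1800 = 0.022698 m
B total: 0.105258 m
Difference: 0.3283079 − 0.105258 = 0.2230499 m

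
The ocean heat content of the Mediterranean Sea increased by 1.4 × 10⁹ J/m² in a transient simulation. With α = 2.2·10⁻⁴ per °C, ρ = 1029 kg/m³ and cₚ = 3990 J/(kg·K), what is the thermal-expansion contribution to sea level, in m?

Δh = αQ/(ρcₚ) = 2.2×10⁻⁴ × 1.4×10⁹ / (1029 × 3990) ≈ 0.075017 m

about 0.0750 m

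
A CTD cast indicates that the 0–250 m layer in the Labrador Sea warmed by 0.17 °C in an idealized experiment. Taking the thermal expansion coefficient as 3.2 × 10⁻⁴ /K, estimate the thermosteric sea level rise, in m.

Δh = 0.0136 m

Δh = αΔT·H = 3.2×10⁻⁴ × 0.17 × 250 = 0.01360 m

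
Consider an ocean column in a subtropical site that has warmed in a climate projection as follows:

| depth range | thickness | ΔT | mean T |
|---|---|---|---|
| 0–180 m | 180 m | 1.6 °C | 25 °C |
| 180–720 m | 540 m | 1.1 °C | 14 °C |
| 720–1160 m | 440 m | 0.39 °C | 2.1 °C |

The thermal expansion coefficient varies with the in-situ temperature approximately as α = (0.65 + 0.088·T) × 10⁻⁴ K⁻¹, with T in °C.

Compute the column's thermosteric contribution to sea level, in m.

about 0.208 m

Layer 1: α = (0.65 + 0.088×25)×10⁻⁴ = 2.85×10⁻⁴ K⁻¹
Layer 2: α = (0.65 + 0.088×14)×10⁻⁴ = 1.882×10⁻⁴ K⁻¹
Layer 3: α = (0.65 + 0.088×2.1)×10⁻⁴ = 0.8348×10⁻⁴ K⁻¹
0–180 m: 2.85×10⁻⁴ × 1.6 × 180 = 0.08208 m
540 × 1.882×10⁻⁴ × 1.1 = 0.1117908 m
Layer 3: 440 × 0.8348×10⁻⁴ × 0.39 = 0.014325168 m
Δh = 0.08208 + 0.1117908 + 0.014325168 = 0.208195968 m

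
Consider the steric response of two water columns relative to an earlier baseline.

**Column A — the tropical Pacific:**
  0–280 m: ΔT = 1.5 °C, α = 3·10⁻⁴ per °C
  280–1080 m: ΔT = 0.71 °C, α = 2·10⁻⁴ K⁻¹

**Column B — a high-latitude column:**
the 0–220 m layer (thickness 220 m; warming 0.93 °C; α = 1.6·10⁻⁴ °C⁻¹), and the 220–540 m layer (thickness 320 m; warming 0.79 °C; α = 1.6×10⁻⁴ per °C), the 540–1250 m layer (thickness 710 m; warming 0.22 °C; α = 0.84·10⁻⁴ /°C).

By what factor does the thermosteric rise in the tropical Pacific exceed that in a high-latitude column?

A Layer 1: 1.5 × 280 × 3×10⁻⁴ = 0.12600 m
A 280–1080 m: 0.71 × 800 × 2×10⁻⁴ = 0.11360 m
A total: 0.23960 m
B 0–220 m: 0.93 × 220 × 1.6×10⁻⁴ = 0.032736 m
B 320 × 0.79 × 1.6×10⁻⁴ = 0.040448 m
B 0.22 × 0.84×10⁻⁴ × 710 = 0.0131208 m
B total: 0.0863048 m
Ratio: 0.23960 / 0.0863048 ≈ 2.776

2.78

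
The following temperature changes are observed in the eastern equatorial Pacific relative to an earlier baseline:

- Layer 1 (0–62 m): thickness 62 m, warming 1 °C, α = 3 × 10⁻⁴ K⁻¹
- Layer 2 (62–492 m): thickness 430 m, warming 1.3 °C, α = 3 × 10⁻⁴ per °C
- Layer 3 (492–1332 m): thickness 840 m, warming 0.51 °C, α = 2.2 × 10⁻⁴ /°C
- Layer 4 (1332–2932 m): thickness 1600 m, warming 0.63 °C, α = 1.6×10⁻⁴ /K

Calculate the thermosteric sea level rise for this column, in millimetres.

Δh ≈ 442 mm

62 × 3×10⁻⁴ × 1 = 0.01860 m
Layer 2: 1.3 × 3×10⁻⁴ × 430 = 0.16770 m
492–1332 m: 2.2×10⁻⁴ × 0.51 × 840 = 0.094248 m
0.63 × 1.6×10⁻⁴ × 1600 = 0.16128 m
Δh = 0.01860 + 0.16770 + 0.094248 + 0.16128 = 0.441828 m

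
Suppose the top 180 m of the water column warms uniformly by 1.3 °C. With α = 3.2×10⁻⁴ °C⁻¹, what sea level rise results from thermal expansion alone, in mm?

74.9 mm of thermosteric rise

Δh = αΔT·H = 3.2×10⁻⁴ × 1.3 × 180 = 0.07488 m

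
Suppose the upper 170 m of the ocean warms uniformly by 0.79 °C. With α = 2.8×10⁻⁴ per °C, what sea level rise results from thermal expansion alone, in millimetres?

Δh = αΔT·H = 2.8×10⁻⁴ × 0.79 × 170 = 0.037604 m

Δh = 38 mm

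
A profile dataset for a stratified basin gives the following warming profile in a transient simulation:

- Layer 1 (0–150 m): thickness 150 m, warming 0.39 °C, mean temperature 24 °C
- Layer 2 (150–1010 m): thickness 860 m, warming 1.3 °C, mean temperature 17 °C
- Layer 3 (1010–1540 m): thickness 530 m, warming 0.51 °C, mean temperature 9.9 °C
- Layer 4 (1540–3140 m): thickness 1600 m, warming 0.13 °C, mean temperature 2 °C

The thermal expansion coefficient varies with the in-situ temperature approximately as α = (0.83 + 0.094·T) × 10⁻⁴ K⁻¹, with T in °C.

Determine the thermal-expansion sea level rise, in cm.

Layer 1: α = (0.83 + 0.094×24)×10⁻⁴ = 3.086×10⁻⁴ K⁻¹
Layer 2: α = (0.83 + 0.094×17)×10⁻⁴ = 2.428×10⁻⁴ K⁻¹
Layer 3: α = (0.83 + 0.094×9.9)×10⁻⁴ = 1.7606×10⁻⁴ K⁻¹
Layer 4: α = (0.83 + 0.094×2)×10⁻⁴ = 1.018×10⁻⁴ K⁻¹
Layer 1: 3.086×10⁻⁴ × 0.39 × 150 = 0.0180531 m
150–1010 m: 1.3 × 860 × 2.428×10⁻⁴ = 0.2714504 m
Layer 3: 530 × 1.7606×10⁻⁴ × 0.51 = 0.047589018 m
1540–3140 m: 1600 × 1.018×10⁻⁴ × 0.13 = 0.0211744 m
Δh = 0.0180531 + 0.2714504 + 0.047589018 + 0.0211744 = 0.358266918 m

Δh = 36 cm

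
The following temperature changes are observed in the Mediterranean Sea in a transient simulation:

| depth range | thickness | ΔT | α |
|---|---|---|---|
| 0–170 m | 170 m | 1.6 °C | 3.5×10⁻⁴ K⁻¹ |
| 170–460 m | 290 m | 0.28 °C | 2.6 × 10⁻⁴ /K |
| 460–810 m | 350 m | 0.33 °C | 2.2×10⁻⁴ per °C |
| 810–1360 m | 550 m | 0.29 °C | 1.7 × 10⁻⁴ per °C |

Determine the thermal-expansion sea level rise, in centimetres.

0–170 m: 1.6 × 3.5×10⁻⁴ × 170 = 0.09520 m
2.6×10⁻⁴ × 290 × 0.28 = 0.021112 m
0.33 × 350 × 2.2×10⁻⁴ = 0.02541 m
Layer 4: 550 × 0.29 × 1.7×10⁻⁴ = 0.027115 m
Δh = 0.09520 + 0.021112 + 0.02541 + 0.027115 = 0.168837 m ≈ 17 cm

17 cm of thermosteric rise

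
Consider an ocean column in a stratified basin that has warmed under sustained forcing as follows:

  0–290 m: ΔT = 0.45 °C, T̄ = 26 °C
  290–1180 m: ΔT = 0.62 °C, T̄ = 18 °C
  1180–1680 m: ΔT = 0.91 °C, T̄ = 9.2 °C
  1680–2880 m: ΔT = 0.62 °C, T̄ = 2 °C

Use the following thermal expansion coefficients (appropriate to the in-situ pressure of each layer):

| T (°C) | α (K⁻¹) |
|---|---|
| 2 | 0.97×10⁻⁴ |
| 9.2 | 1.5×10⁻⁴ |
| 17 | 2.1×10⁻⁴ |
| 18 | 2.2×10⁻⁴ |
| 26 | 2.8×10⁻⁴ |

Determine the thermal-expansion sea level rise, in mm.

about 298 mm

Layer 1 at 26 °C → α = 2.8×10⁻⁴ K⁻¹
Layer 2 at 18 °C → α = 2.2×10⁻⁴ K⁻¹
Layer 3 at 9.2 °C → α = 1.5×10⁻⁴ K⁻¹
Layer 4 at 2 °C → α = 0.97×10⁻⁴ K⁻¹
Layer 1: 2.8×10⁻⁴ × 0.45 × 290 = 0.03654 m
Layer 2: 890 × 0.62 × 2.2×10⁻⁴ = 0.121396 m
Layer 3: 1.5×10⁻⁴ × 500 × 0.91 = 0.06825 m
Layer 4: 1200 × 0.97×10⁻⁴ × 0.62 = 0.072168 m
Δh = 0.03654 + 0.121396 + 0.06825 + 0.072168 = 0.298354 m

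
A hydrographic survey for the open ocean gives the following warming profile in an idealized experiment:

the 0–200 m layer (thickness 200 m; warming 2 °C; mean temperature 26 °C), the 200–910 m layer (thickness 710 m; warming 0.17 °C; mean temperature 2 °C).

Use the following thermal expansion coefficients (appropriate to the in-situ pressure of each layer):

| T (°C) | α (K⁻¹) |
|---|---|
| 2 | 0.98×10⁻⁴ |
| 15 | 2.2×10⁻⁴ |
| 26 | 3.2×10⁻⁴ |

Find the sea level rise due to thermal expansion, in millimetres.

Layer 1 at 26 °C → α = 3.2×10⁻⁴ K⁻¹
Layer 2 at 2 °C → α = 0.98×10⁻⁴ K⁻¹
0–200 m: 2 × 3.2×10⁻⁴ × 200 = 0.12800 m
Layer 2: 710 × 0.98×10⁻⁴ × 0.17 = 0.0118286 m
Δh = 0.12800 + 0.0118286 = 0.1398286 m

140 mm of thermosteric rise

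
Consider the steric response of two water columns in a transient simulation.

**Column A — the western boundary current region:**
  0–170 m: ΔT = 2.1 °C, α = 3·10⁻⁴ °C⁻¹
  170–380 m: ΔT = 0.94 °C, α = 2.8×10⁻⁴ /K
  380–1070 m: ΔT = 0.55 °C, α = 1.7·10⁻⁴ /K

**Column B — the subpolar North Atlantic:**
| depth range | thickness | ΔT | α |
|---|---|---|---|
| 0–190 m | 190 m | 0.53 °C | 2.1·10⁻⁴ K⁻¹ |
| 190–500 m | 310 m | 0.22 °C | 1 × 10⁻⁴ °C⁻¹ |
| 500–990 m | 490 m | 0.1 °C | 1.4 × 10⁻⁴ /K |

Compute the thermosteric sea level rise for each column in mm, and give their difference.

A 2.1 × 170 × 3×10⁻⁴ = 0.10710 m
A 170–380 m: 0.94 × 210 × 2.8×10⁻⁴ = 0.055272 m
A Layer 3: 690 × 1.7×10⁻⁴ × 0.55 = 0.064515 m
A total: 0.226887 m
B 0–190 m: 190 × 0.53 × 2.1×10⁻⁴ = 0.021147 m
B 190–500 m: 0.22 × 1×10⁻⁴ × 310 = 0.00682 m
B Layer 3: 0.1 × 1.4×10⁻⁴ × 490 = 0.00686 m
B total: 0.034827 m
Difference: 0.226887 − 0.034827 = 0.19206 m

A: 227 mm; B: 34.8 mm; difference 192 mm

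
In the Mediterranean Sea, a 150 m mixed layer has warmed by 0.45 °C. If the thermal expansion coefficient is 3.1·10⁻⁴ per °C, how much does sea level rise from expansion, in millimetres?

Δh = αΔT·H = 3.1×10⁻⁴ × 0.45 × 150 = 0.020925 m

about 21 mm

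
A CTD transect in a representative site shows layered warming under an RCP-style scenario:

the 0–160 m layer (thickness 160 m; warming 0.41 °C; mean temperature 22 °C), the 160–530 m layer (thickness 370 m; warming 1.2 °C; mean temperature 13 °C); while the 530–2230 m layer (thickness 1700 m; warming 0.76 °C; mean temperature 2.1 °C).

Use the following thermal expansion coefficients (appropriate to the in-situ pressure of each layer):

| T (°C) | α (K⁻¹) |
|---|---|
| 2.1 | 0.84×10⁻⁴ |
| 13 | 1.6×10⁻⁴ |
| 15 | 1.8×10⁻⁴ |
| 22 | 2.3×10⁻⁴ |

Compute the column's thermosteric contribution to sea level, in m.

0.19 m of thermosteric rise

Layer 1 at 22 °C → α = 2.3×10⁻⁴ K⁻¹
Layer 2 at 13 °C → α = 1.6×10⁻⁴ K⁻¹
Layer 3 at 2.1 °C → α = 0.84×10⁻⁴ K⁻¹
Layer 1: 160 × 2.3×10⁻⁴ × 0.41 = 0.015088 m
1.2 × 370 × 1.6×10⁻⁴ = 0.07104 m
1700 × 0.76 × 0.84×10⁻⁴ = 0.108528 m
Δh = 0.015088 + 0.07104 + 0.108528 = 0.194656 m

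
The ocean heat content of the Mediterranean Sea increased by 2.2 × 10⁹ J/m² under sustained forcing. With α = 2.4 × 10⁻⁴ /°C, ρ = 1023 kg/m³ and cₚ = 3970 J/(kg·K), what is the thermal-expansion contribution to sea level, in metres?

about 0.130 m

Δh = αQ/(ρcₚ) = 2.4×10⁻⁴ × 2.2×10⁹ / (1023 × 3970) ≈ 0.13001 m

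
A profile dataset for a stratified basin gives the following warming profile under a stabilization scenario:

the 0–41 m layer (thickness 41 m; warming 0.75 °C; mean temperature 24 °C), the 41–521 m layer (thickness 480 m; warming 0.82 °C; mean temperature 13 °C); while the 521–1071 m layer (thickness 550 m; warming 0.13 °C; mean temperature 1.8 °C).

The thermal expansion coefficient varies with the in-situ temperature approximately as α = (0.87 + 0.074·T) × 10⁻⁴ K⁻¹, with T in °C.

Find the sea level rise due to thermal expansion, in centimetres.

Layer 1: α = (0.87 + 0.074×24)×10⁻⁴ = 2.646×10⁻⁴ K⁻¹
Layer 2: α = (0.87 + 0.074×13)×10⁻⁴ = 1.832×10⁻⁴ K⁻¹
Layer 3: α = (0.87 + 0.074×1.8)×10⁻⁴ = 1.0032×10⁻⁴ K⁻¹
Layer 1: 41 × 2.646×10⁻⁴ × 0.75 = 0.00813645 m
0.82 × 480 × 1.832×10⁻⁴ = 0.07210752 m
Layer 3: 1.0032×10⁻⁴ × 550 × 0.13 = 0.00717288 m
Δh = 0.00813645 + 0.07210752 + 0.00717288 = 0.08741685 m ≈ 8.74 cm

8.74 cm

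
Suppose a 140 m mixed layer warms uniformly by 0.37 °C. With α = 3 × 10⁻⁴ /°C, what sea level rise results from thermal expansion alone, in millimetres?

Δh ≈ 15.5 mm

Δh = αΔT·H = 3×10⁻⁴ × 0.37 × 140 = 0.01554 m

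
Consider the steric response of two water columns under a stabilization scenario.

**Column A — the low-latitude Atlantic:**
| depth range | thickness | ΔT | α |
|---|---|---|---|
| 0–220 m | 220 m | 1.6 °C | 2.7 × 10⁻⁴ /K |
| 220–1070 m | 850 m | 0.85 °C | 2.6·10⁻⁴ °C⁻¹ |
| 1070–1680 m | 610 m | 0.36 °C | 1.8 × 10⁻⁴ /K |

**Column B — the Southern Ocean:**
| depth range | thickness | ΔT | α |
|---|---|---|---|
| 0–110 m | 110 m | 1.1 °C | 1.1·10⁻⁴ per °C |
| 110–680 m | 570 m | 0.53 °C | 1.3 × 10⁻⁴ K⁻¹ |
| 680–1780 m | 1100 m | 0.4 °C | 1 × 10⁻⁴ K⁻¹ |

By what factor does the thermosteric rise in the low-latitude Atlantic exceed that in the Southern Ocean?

3.3

A 220 × 1.6 × 2.7×10⁻⁴ = 0.09504 m
A 220–1070 m: 2.6×10⁻⁴ × 850 × 0.85 = 0.18785 m
A 0.36 × 610 × 1.8×10⁻⁴ = 0.039528 m
A total: 0.322418 m
B Layer 1: 110 × 1.1×10⁻⁴ × 1.1 = 0.01331 m
B 110–680 m: 570 × 1.3×10⁻⁴ × 0.53 = 0.039273 m
B 680–1780 m: 0.4 × 1×10⁻⁴ × 1100 = 0.04400 m
B total: 0.096583 m
Ratio: 0.322418 / 0.096583 ≈ 3.338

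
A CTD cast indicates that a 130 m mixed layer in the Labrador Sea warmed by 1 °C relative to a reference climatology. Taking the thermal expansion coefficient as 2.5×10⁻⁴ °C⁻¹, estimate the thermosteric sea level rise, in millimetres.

32.5 mm

Δh = αΔT·H = 2.5×10⁻⁴ × 1 × 130 = 0.03250 m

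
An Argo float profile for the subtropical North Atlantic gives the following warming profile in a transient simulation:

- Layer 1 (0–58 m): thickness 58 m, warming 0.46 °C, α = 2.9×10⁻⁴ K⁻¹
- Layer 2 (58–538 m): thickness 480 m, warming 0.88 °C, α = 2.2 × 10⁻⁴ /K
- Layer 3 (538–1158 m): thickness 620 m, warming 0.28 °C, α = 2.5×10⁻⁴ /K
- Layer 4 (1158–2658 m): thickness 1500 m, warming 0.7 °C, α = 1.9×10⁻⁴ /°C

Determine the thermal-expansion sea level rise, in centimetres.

34 cm

2.9×10⁻⁴ × 0.46 × 58 = 0.0077372 m
480 × 2.2×10⁻⁴ × 0.88 = 0.092928 m
Layer 3: 2.5×10⁻⁴ × 0.28 × 620 = 0.04340 m
1158–2658 m: 1.9×10⁻⁴ × 1500 × 0.7 = 0.19950 m
Δh = 0.0077372 + 0.092928 + 0.04340 + 0.19950 = 0.3435652 m ≈ 34 cm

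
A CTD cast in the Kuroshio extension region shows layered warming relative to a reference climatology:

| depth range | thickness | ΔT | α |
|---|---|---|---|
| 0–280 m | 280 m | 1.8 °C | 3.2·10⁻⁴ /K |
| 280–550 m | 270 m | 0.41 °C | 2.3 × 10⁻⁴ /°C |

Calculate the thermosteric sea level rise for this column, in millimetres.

about 187 mm

280 × 1.8 × 3.2×10⁻⁴ = 0.16128 m
280–550 m: 2.3×10⁻⁴ × 0.41 × 270 = 0.025461 m
Δh = 0.16128 + 0.025461 = 0.186741 m ≈ 187 mm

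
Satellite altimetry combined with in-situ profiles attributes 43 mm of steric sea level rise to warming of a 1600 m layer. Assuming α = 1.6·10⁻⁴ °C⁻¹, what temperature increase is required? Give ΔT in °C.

0.168 °C

ΔT = Δh/(αH) = 0.043 / (1.6×10⁻⁴ × 1600) ≈ 0.1680 °C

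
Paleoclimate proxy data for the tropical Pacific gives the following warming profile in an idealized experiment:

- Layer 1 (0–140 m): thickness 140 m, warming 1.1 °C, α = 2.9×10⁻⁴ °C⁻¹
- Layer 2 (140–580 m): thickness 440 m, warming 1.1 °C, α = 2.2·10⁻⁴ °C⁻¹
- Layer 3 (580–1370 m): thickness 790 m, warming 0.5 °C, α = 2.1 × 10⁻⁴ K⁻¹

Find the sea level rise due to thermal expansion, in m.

0–140 m: 2.9×10⁻⁴ × 1.1 × 140 = 0.04466 m
140–580 m: 440 × 2.2×10⁻⁴ × 1.1 = 0.10648 m
580–1370 m: 790 × 0.5 × 2.1×10⁻⁴ = 0.08295 m
Δh = 0.04466 + 0.10648 + 0.08295 = 0.23409 m ≈ 0.234 m

Δh ≈ 0.234 m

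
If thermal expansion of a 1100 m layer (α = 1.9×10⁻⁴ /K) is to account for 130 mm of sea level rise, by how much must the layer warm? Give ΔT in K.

about 0.622 K

ΔT = Δh/(αH) = 0.13 / (1.9×10⁻⁴ × 1100) ≈ 0.6220 K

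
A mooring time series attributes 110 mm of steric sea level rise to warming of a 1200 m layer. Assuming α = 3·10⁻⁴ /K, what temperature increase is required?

ΔT = Δh/(αH) = 0.11 / (3×10⁻⁴ × 1200) ≈ 0.3056 °C

ΔT ≈ 0.306 °C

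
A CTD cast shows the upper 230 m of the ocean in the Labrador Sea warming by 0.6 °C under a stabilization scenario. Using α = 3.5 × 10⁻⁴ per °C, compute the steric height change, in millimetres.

Δh = αΔT·H = 3.5×10⁻⁴ × 0.6 × 230 = 0.04830 m

Δh ≈ 48.3 mm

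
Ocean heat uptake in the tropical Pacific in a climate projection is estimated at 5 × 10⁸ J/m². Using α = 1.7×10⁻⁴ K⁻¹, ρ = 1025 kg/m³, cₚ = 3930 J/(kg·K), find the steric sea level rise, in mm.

Δh = αQ/(ρcₚ) = 1.7×10⁻⁴ × 5×10⁸ / (1025 × 3930) ≈ 0.021101 m

Δh ≈ 21.1 mm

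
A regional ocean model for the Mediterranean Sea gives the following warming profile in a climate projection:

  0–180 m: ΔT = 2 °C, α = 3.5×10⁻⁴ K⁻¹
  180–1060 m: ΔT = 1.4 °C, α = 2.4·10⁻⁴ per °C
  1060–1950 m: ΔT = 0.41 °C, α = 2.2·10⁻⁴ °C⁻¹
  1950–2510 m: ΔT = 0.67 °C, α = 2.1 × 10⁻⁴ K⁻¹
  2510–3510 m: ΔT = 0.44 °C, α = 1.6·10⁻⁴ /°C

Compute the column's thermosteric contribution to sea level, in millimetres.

650 mm

2 × 3.5×10⁻⁴ × 180 = 0.12600 m
180–1060 m: 2.4×10⁻⁴ × 1.4 × 880 = 0.29568 m
1060–1950 m: 0.41 × 2.2×10⁻⁴ × 890 = 0.080278 m
1950–2510 m: 0.67 × 2.1×10⁻⁴ × 560 = 0.078792 m
1.6×10⁻⁴ × 1000 × 0.44 = 0.07040 m
Δh = 0.12600 + 0.29568 + 0.080278 + 0.078792 + 0.07040 = 0.65115 m ≈ 650 mm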